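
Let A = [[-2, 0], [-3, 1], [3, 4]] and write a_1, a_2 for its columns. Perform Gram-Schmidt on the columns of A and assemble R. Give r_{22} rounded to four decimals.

r_{22} = 3.6494

a_1 = (-2, -3, 3); ‖a_1‖ = 4.6904, so q_1 = (-0.4264, -0.6396, 0.6396).
q_1·a_2 = (-0.4264)·0 + (-0.6396)·1 + 0.6396·4 = 1.9188.
u_2 = a_2 − 1.9188·q_1 = (0.8182, 2.2273, 2.7727).
r_{22} = ‖u_2‖ = 3.6494.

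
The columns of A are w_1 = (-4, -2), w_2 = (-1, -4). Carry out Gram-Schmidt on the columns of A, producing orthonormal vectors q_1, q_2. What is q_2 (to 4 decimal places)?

w_1 = (-4, -2); ‖w_1‖ = 4.4721, so q_1 = (-0.8944, -0.4472).
q_1·w_2 = (-0.8944)·(-1) + (-0.4472)·(-4) = 2.6833.
u_2 = w_2 − 2.6833·q_1 = (1.4000, -2.8000).
‖u_2‖ = 3.1305, so q_2 = (0.4472, -0.8944).

q_2 = (0.4472, -0.8944)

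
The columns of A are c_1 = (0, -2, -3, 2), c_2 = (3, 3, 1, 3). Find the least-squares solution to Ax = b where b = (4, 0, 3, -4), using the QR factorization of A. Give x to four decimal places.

x = (-1.0000, 0.0000)

e_1 = c_1/‖c_1‖ = (0, -2, -3, 2)/4.1231 = (0.0000, -0.4851, -0.7276, 0.4851).
r_{12} = e_1·c_2 = -0.7276.
u_2 = c_2 + 0.7276·e_1 = (3.0000, 2.6471, 0.4706, 3.3529).
‖u_2‖ = 5.2412, so e_2 = (0.5724, 0.5050, 0.0898, 0.6397).
Qᵀb = (-4.1231, 0.0000).
Back-substitute: x_2 = 0.0000/5.2412 = 0.0000.
x_1 = (-4.1231 + 0.7276·0.0000)/4.1231 = -1.0000.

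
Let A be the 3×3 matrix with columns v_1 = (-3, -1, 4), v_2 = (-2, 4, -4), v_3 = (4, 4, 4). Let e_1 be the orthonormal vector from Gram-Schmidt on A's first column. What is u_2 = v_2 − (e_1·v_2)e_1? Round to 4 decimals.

v_1 = (-3, -1, 4); ‖v_1‖ = 5.0990, so e_1 = (-0.5883, -0.1961, 0.7845).
e_1·v_2 = (-0.5883)·(-2) + (-0.1961)·4 + 0.7845·(-4) = -2.7456.
u_2 = v_2 + 2.7456·e_1 = (-3.6154, 3.4615, -1.8462).

u_2 = (-3.6154, 3.4615, -1.8462)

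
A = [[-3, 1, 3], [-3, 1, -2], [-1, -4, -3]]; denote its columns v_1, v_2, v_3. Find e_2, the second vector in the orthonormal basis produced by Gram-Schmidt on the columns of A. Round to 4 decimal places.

e_1 = v_1/‖v_1‖ = (-3, -3, -1)/4.3589 = (-0.6882, -0.6882, -0.2294).
r_{12} = e_1·v_2 = -0.4588.
u_2 = v_2 + 0.4588·e_1 = (0.6842, 0.6842, -4.1053).
‖u_2‖ = 4.2178, so e_2 = (0.1622, 0.1622, -0.9733).

e_2 = (0.1622, 0.1622, -0.9733)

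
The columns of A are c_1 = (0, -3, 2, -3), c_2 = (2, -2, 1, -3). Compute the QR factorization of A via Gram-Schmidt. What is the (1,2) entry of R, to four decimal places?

r_{12} = 3.6244

e_1 = c_1/‖c_1‖ = (0, -3, 2, -3)/4.6904 = (0.0000, -0.6396, 0.4264, -0.6396).
r_{12} = e_1·c_2 = 3.6244.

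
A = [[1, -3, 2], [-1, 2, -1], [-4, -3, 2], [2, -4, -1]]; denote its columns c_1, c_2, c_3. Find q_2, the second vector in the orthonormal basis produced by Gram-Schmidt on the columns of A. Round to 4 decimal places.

q_2 = (-0.4796, 0.3173, -0.5165, -0.6345)

q_1 = c_1/‖c_1‖ = (1, -1, -4, 2)/4.6904 = (0.2132, -0.2132, -0.8528, 0.4264).
r_{12} = q_1·c_2 = -0.2132.
u_2 = c_2 + 0.2132·q_1 = (-2.9545, 1.9545, -3.1818, -3.9091).
‖u_2‖ = 6.1607, so q_2 = (-0.4796, 0.3173, -0.5165, -0.6345).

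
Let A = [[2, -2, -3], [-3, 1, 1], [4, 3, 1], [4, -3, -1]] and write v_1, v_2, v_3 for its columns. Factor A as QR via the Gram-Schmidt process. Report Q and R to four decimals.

q_1 = v_1/‖v_1‖ = (2, -3, 4, 4)/6.7082 = (0.2981, -0.4472, 0.5963, 0.5963).
r_{12} = q_1·v_2 = -1.0435.
u_2 = v_2 + 1.0435·q_1 = (-1.6889, 0.5333, 3.6222, -2.3778).
‖u_2‖ = 4.6809, so q_2 = (-0.3608, 0.1139, 0.7738, -0.5080).
r_{13} = q_1·v_3 = -1.3416; r_{23} = q_2·v_3 = 2.4781.
u_3 = v_3 + 1.3416·q_1 − 2.4781·q_2 = (-1.7059, 0.1176, -0.1176, 1.0588).
‖u_3‖ = 2.0147, so q_3 = (-0.8467, 0.0584, -0.0584, 0.5256).

Q = [[0.2981, -0.3608, -0.8467], [-0.4472, 0.1139, 0.0584], [0.5963, 0.7738, -0.0584], [0.5963, -0.5080, 0.5256]], R = [[6.7082, -1.0435, -1.3416], [0.0000, 4.6809, 2.4781], [0.0000, 0.0000, 2.0147]]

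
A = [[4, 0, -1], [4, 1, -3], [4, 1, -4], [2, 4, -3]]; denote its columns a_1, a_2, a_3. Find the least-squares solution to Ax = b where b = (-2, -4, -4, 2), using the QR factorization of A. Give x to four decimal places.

e_1 = a_1/‖a_1‖ = (4, 4, 4, 2)/7.2111 = (0.5547, 0.5547, 0.5547, 0.2774).
r_{12} = e_1·a_2 = 2.2188.
u_2 = a_2 − 2.2188·e_1 = (-1.2308, -0.2308, -0.2308, 3.3846).
‖u_2‖ = 3.6162, so e_2 = (-0.3403, -0.0638, -0.0638, 0.9360).
r_{13} = e_1·a_3 = -5.2697; r_{23} = e_2·a_3 = -2.0208.
u_3 = a_3 + 5.2697·e_1 + 2.0208·e_2 = (1.2353, -0.2059, -1.2059, 0.3529).
‖u_3‖ = 1.7740, so e_3 = (0.6963, -0.1161, -0.6798, 0.1990).
Qᵀb = (-4.9923, 3.0631, 2.1885).
Back-substitute: x_3 = 2.1885/1.7740 = 1.2336.
x_2 = (3.0631 + 2.0208·1.2336)/3.6162 = 1.5364.
x_1 = (-4.9923 − 2.2188·1.5364 + 5.2697·1.2336)/7.2111 = -0.2636.

x = (-0.2636, 1.5364, 1.2336)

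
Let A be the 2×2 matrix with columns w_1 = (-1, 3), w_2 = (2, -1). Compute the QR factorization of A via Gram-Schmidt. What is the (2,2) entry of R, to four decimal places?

r_{22} = 1.5811

w_1 = (-1, 3); ‖w_1‖ = 3.1623, so q_1 = (-0.3162, 0.9487).
q_1·w_2 = (-0.3162)·2 + 0.9487·(-1) = -1.5811.
u_2 = w_2 + 1.5811·q_1 = (1.5000, 0.5000).
r_{22} = ‖u_2‖ = 1.5811.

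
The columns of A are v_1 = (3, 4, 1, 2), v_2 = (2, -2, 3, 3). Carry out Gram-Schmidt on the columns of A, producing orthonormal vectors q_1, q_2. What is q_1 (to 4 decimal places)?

q_1 = (0.5477, 0.7303, 0.1826, 0.3651)

q_1 = v_1/‖v_1‖ = (3, 4, 1, 2)/5.4772 = (0.5477, 0.7303, 0.1826, 0.3651).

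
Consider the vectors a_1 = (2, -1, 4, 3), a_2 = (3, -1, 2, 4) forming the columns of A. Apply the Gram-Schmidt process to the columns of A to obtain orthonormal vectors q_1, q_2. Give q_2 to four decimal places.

q_1 = a_1/‖a_1‖ = (2, -1, 4, 3)/5.4772 = (0.3651, -0.1826, 0.7303, 0.5477).
r_{12} = q_1·a_2 = 4.9295.
u_2 = a_2 − 4.9295·q_1 = (1.2000, -0.1000, -1.6000, 1.3000).
‖u_2‖ = 2.3875, so q_2 = (0.5026, -0.0419, -0.6702, 0.5445).

q_2 = (0.5026, -0.0419, -0.6702, 0.5445)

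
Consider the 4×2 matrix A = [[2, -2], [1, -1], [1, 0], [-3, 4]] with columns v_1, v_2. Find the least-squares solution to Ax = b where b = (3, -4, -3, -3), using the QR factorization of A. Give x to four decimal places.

e_1 = v_1/‖v_1‖ = (2, 1, 1, -3)/3.8730 = (0.5164, 0.2582, 0.2582, -0.7746).
r_{12} = e_1·v_2 = -4.3894.
u_2 = v_2 + 4.3894·e_1 = (0.2667, 0.1333, 1.1333, 0.6000).
‖u_2‖ = 1.3166, so e_2 = (0.2025, 0.1013, 0.8608, 0.4557).
Qᵀb = (2.0656, -3.7471).
Back-substitute: x_2 = -3.7471/1.3166 = -2.8462.
x_1 = (2.0656 + 4.3894·(-2.8462))/3.8730 = -2.6923.

x = (-2.6923, -2.8462)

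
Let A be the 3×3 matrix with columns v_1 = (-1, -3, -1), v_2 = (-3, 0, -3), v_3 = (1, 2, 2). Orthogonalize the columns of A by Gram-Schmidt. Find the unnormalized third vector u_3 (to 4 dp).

u_3 = (-0.5000, 0.0000, 0.5000)

v_1 = (-1, -3, -1); ‖v_1‖ = 3.3166, so q_1 = (-0.3015, -0.9045, -0.3015).
q_1·v_2 = (-0.3015)·(-3) + (-0.9045)·0 + (-0.3015)·(-3) = 1.8091.
u_2 = v_2 − 1.8091·q_1 = (-2.4545, 1.6364, -2.4545).
‖u_2‖ = 3.8376, so q_2 = (-0.6396, 0.4264, -0.6396).
q_1·v_3 = (-0.3015)·1 + (-0.9045)·2 + (-0.3015)·2 = -2.7136; q_2·v_3 = (-0.6396)·1 + 0.4264·2 + (-0.6396)·2 = -1.0660.
u_3 = v_3 + 2.7136·q_1 + 1.0660·q_2 = (-0.5000, 0.0000, 0.5000).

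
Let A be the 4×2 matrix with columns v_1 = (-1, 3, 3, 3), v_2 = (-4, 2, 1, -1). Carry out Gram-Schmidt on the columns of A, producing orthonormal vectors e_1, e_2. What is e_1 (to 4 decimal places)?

e_1 = v_1/‖v_1‖ = (-1, 3, 3, 3)/5.2915 = (-0.1890, 0.5669, 0.5669, 0.5669).

e_1 = (-0.1890, 0.5669, 0.5669, 0.5669)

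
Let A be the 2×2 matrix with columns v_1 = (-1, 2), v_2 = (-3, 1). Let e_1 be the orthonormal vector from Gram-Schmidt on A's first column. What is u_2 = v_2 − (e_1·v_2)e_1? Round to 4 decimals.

u_2 = (-2.0000, -1.0000)

v_1 = (-1, 2); ‖v_1‖ = 2.2361, so e_1 = (-0.4472, 0.8944).
e_1·v_2 = (-0.4472)·(-3) + 0.8944·1 = 2.2361.
u_2 = v_2 − 2.2361·e_1 = (-2.0000, -1.0000).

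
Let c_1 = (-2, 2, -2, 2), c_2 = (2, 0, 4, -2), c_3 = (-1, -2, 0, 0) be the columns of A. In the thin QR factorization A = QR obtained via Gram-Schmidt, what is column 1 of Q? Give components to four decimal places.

q_1 = (-0.5000, 0.5000, -0.5000, 0.5000)

c_1 = (-2, 2, -2, 2); ‖c_1‖ = 4.0000, so q_1 = (-0.5000, 0.5000, -0.5000, 0.5000).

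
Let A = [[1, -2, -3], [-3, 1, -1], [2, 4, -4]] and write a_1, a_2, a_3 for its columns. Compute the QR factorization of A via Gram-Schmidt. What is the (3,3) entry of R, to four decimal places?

r_{33} = 4.1464

a_1 = (1, -3, 2); ‖a_1‖ = 3.7417, so e_1 = (0.2673, -0.8018, 0.5345).
e_1·a_2 = 0.2673·(-2) + (-0.8018)·1 + 0.5345·4 = 0.8018.
u_2 = a_2 − 0.8018·e_1 = (-2.2143, 1.6429, 3.5714).
‖u_2‖ = 4.5119, so e_2 = (-0.4908, 0.3641, 0.7916).
e_1·a_3 = 0.2673·(-3) + (-0.8018)·(-1) + 0.5345·(-4) = -2.1381; e_2·a_3 = (-0.4908)·(-3) + 0.3641·(-1) + 0.7916·(-4) = -2.0581.
u_3 = a_3 + 2.1381·e_1 + 2.0581·e_2 = (-3.4386, -1.9649, -1.2281).
r_{33} = ‖u_3‖ = 4.1464.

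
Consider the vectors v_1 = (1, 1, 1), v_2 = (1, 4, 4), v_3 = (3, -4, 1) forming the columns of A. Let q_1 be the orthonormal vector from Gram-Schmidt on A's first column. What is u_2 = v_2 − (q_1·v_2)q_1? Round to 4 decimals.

u_2 = (-2.0000, 1.0000, 1.0000)

v_1 = (1, 1, 1); ‖v_1‖ = 1.7321, so q_1 = (0.5774, 0.5774, 0.5774).
q_1·v_2 = 0.5774·1 + 0.5774·4 + 0.5774·4 = 5.1962.
u_2 = v_2 − 5.1962·q_1 = (-2.0000, 1.0000, 1.0000).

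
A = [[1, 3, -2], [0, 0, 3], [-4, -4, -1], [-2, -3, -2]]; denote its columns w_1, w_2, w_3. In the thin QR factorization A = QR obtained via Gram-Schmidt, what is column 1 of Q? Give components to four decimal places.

e_1 = (0.2182, 0.0000, -0.8729, -0.4364)

e_1 = w_1/‖w_1‖ = (1, 0, -4, -2)/4.5826 = (0.2182, 0.0000, -0.8729, -0.4364).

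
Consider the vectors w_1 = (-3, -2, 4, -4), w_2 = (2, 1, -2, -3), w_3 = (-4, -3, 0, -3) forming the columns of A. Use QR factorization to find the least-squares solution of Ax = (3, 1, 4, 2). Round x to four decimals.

x = (0.7945, -0.3612, -1.3399)

w_1 = (-3, -2, 4, -4); ‖w_1‖ = 6.7082, so e_1 = (-0.4472, -0.2981, 0.5963, -0.5963).
e_1·w_2 = (-0.4472)·2 + (-0.2981)·1 + 0.5963·(-2) + (-0.5963)·(-3) = -0.5963.
u_2 = w_2 + 0.5963·e_1 = (1.7333, 0.8222, -1.6444, -3.3556).
‖u_2‖ = 4.2005, so e_2 = (0.4126, 0.1957, -0.3915, -0.7988).
e_1·w_3 = (-0.4472)·(-4) + (-0.2981)·(-3) + 0.5963·0 + (-0.5963)·(-3) = 4.4721; e_2·w_3 = 0.4126·(-4) + 0.1957·(-3) + (-0.3915)·0 + (-0.7988)·(-3) = 0.1587.
u_3 = w_3 − 4.4721·e_1 − 0.1587·e_2 = (-2.0655, -1.6977, -2.6045, -0.2065).
‖u_3‖ = 3.7383, so e_3 = (-0.5525, -0.4541, -0.6967, -0.0553).
Qᵀb = (-0.4472, -1.7299, -5.0091).
Back-substitute: x_3 = -5.0091/3.7383 = -1.3399.
x_2 = (-1.7299 − 0.1587·(-1.3399))/4.2005 = -0.3612.
x_1 = (-0.4472 + 0.5963·(-0.3612) − 4.4721·(-1.3399))/6.7082 = 0.7945.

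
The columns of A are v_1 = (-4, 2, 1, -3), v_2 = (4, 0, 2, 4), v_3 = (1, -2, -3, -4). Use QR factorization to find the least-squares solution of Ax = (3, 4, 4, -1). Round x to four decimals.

x = (2.6800, 3.0267, 1.2933)

v_1 = (-4, 2, 1, -3); ‖v_1‖ = 5.4772, so q_1 = (-0.7303, 0.3651, 0.1826, -0.5477).
q_1·v_2 = (-0.7303)·4 + 0.3651·0 + 0.1826·2 + (-0.5477)·4 = -4.7469.
u_2 = v_2 + 4.7469·q_1 = (0.5333, 1.7333, 2.8667, 1.4000).
‖u_2‖ = 3.6697, so q_2 = (0.1453, 0.4723, 0.7812, 0.3815).
q_1·v_3 = (-0.7303)·1 + 0.3651·(-2) + 0.1826·(-3) + (-0.5477)·(-4) = 0.1826; q_2·v_3 = 0.1453·1 + 0.4723·(-2) + 0.7812·(-3) + 0.3815·(-4) = -4.6689.
u_3 = v_3 − 0.1826·q_1 + 4.6689·q_2 = (1.8119, 0.1386, 0.6139, -2.1188).
‖u_3‖ = 2.8580, so q_3 = (0.6340, 0.0485, 0.2148, -0.7414).
Qᵀb = (0.5477, 5.0685, 3.6964).
Back-substitute: x_3 = 3.6964/2.8580 = 1.2933.
x_2 = (5.0685 + 4.6689·1.2933)/3.6697 = 3.0267.
x_1 = (0.5477 + 4.7469·3.0267 − 0.1826·1.2933)/5.4772 = 2.6800.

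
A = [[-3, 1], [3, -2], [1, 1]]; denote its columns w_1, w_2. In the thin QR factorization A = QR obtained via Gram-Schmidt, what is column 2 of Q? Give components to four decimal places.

w_1 = (-3, 3, 1); ‖w_1‖ = 4.3589, so q_1 = (-0.6882, 0.6882, 0.2294).
q_1·w_2 = (-0.6882)·1 + 0.6882·(-2) + 0.2294·1 = -1.8353.
u_2 = w_2 + 1.8353·q_1 = (-0.2632, -0.7368, 1.4211).
‖u_2‖ = 1.6222, so q_2 = (-0.1622, -0.4542, 0.8760).

q_2 = (-0.1622, -0.4542, 0.8760)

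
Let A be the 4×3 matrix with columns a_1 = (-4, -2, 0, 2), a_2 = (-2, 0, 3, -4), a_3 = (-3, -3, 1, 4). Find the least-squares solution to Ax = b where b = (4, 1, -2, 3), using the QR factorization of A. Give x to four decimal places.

x = (-0.8631, -0.8156, 0.3352)

a_1 = (-4, -2, 0, 2); ‖a_1‖ = 4.8990, so e_1 = (-0.8165, -0.4082, 0.0000, 0.4082).
e_1·a_2 = (-0.8165)·(-2) + (-0.4082)·0 + 0.0000·3 + 0.4082·(-4) = 0.0000.
u_2 = a_2 + 0.0000·e_1 = (-2.0000, 0.0000, 3.0000, -4.0000).
‖u_2‖ = 5.3852, so e_2 = (-0.3714, 0.0000, 0.5571, -0.7428).
e_1·a_3 = (-0.8165)·(-3) + (-0.4082)·(-3) + 0.0000·1 + 0.4082·4 = 5.3072; e_2·a_3 = (-0.3714)·(-3) + 0.0000·(-3) + 0.5571·1 + (-0.7428)·4 = -1.2999.
u_3 = a_3 − 5.3072·e_1 + 1.2999·e_2 = (0.8506, -0.8333, 1.7241, 0.8678).
‖u_3‖ = 2.2680, so e_3 = (0.3750, -0.3674, 0.7602, 0.3826).
Qᵀb = (-2.4495, -4.8281, 0.7602).
Back-substitute: x_3 = 0.7602/2.2680 = 0.3352.
x_2 = (-4.8281 + 1.2999·0.3352)/5.3852 = -0.8156.
x_1 = (-2.4495 + 0.0000·(-0.8156) − 5.3072·0.3352)/4.8990 = -0.8631.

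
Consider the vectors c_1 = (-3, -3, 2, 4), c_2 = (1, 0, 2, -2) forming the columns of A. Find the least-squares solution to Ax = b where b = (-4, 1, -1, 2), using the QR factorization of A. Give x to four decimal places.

e_1 = c_1/‖c_1‖ = (-3, -3, 2, 4)/6.1644 = (-0.4867, -0.4867, 0.3244, 0.6489).
r_{12} = e_1·c_2 = -1.1355.
u_2 = c_2 + 1.1355·e_1 = (0.4474, -0.5526, 2.3684, -1.2632).
‖u_2‖ = 2.7768, so e_2 = (0.1611, -0.1990, 0.8529, -0.4549).
Qᵀb = (2.4333, -2.6062).
Back-substitute: x_2 = -2.6062/2.7768 = -0.9386.
x_1 = (2.4333 + 1.1355·(-0.9386))/6.1644 = 0.2218.

x = (0.2218, -0.9386)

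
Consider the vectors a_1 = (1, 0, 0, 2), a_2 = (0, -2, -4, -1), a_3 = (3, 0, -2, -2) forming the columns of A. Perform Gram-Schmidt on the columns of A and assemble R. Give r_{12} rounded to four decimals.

r_{12} = -0.8944

a_1 = (1, 0, 0, 2); ‖a_1‖ = 2.2361, so e_1 = (0.4472, 0.0000, 0.0000, 0.8944).
r_{12} = e_1·a_2 = -0.8944.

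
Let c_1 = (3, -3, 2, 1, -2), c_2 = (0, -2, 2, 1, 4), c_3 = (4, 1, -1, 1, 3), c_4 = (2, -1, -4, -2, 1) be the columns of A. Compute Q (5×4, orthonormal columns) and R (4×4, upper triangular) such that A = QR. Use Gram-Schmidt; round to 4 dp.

Q = [[0.5774, -0.0671, 0.7835, 0.0362], [-0.5774, -0.3356, 0.3651, -0.6115], [0.3849, 0.3579, -0.3581, -0.6032], [0.1925, 0.1790, 0.1226, -0.4965], [-0.3849, 0.8501, 0.3309, 0.1200]], R = [[5.1962, 0.5774, 0.3849, -0.5774], [0.0000, 4.9666, 1.7674, -0.7383], [0.0000, 0.0000, 4.9727, 2.7202], [0.0000, 0.0000, 0.0000, 4.2097]]

e_1 = c_1/‖c_1‖ = (3, -3, 2, 1, -2)/5.1962 = (0.5774, -0.5774, 0.3849, 0.1925, -0.3849).
r_{12} = e_1·c_2 = 0.5774.
u_2 = c_2 − 0.5774·e_1 = (-0.3333, -1.6667, 1.7778, 0.8889, 4.2222).
‖u_2‖ = 4.9666, so e_2 = (-0.0671, -0.3356, 0.3579, 0.1790, 0.8501).
r_{13} = e_1·c_3 = 0.3849; r_{23} = e_2·c_3 = 1.7674.
u_3 = c_3 − 0.3849·e_1 − 1.7674·e_2 = (3.8964, 1.8153, -1.7808, 0.6096, 1.6456).
‖u_3‖ = 4.9727, so e_3 = (0.7835, 0.3651, -0.3581, 0.1226, 0.3309).
r_{14} = e_1·c_4 = -0.5774; r_{24} = e_2·c_4 = -0.7383; r_{34} = e_3·c_4 = 2.7202.
u_4 = c_4 + 0.5774·e_1 + 0.7383·e_2 − 2.7202·e_3 = (0.1523, -2.5741, -2.5394, -2.0902, 0.5052).
‖u_4‖ = 4.2097, so e_4 = (0.0362, -0.6115, -0.6032, -0.4965, 0.1200).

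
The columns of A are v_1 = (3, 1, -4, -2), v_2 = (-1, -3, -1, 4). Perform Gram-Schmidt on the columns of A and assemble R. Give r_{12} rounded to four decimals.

v_1 = (3, 1, -4, -2); ‖v_1‖ = 5.4772, so e_1 = (0.5477, 0.1826, -0.7303, -0.3651).
r_{12} = e_1·v_2 = -1.8257.

r_{12} = -1.8257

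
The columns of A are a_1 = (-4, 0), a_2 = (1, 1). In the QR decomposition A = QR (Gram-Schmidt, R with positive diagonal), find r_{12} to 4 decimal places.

r_{12} = -1.0000

a_1 = (-4, 0); ‖a_1‖ = 4.0000, so q_1 = (-1.0000, 0.0000).
r_{12} = q_1·a_2 = -1.0000.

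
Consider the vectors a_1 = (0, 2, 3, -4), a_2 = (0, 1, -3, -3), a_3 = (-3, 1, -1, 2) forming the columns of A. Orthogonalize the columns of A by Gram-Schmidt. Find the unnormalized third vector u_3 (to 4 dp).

u_3 = (-3.0000, 1.6369, -0.1559, 0.7015)

a_1 = (0, 2, 3, -4); ‖a_1‖ = 5.3852, so e_1 = (0.0000, 0.3714, 0.5571, -0.7428).
e_1·a_2 = 0.0000·0 + 0.3714·1 + 0.5571·(-3) + (-0.7428)·(-3) = 0.9285.
u_2 = a_2 − 0.9285·e_1 = (0.0000, 0.6552, -3.5172, -2.3103).
‖u_2‖ = 4.2589, so e_2 = (0.0000, 0.1538, -0.8259, -0.5425).
e_1·a_3 = 0.0000·(-3) + 0.3714·1 + 0.5571·(-1) + (-0.7428)·2 = -1.6713; e_2·a_3 = 0.0000·(-3) + 0.1538·1 + (-0.8259)·(-1) + (-0.5425)·2 = -0.1053.
u_3 = a_3 + 1.6713·e_1 + 0.1053·e_2 = (-3.0000, 1.6369, -0.1559, 0.7015).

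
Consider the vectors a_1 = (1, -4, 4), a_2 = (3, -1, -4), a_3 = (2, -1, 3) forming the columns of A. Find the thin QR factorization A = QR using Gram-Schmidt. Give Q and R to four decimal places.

q_1 = a_1/‖a_1‖ = (1, -4, 4)/5.7446 = (0.1741, -0.6963, 0.6963).
r_{12} = q_1·a_2 = -1.5667.
u_2 = a_2 + 1.5667·q_1 = (3.2727, -2.0909, -2.9091).
‖u_2‖ = 4.8524, so q_2 = (0.6745, -0.4309, -0.5995).
r_{13} = q_1·a_3 = 3.1334; r_{23} = q_2·a_3 = -0.0187.
u_3 = a_3 − 3.1334·q_1 + 0.0187·q_2 = (1.4672, 1.1737, 0.8069).
‖u_3‖ = 2.0449, so q_3 = (0.7175, 0.5740, 0.3946).

Q = [[0.1741, 0.6745, 0.7175], [-0.6963, -0.4309, 0.5740], [0.6963, -0.5995, 0.3946]], R = [[5.7446, -1.5667, 3.1334], [0.0000, 4.8524, -0.0187], [0.0000, 0.0000, 2.0449]]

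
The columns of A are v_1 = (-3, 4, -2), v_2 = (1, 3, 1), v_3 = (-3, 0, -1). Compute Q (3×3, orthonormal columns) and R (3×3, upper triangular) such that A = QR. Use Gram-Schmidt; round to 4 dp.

q_1 = v_1/‖v_1‖ = (-3, 4, -2)/5.3852 = (-0.5571, 0.7428, -0.3714).
r_{12} = q_1·v_2 = 1.2999.
u_2 = v_2 − 1.2999·q_1 = (1.7241, 2.0345, 1.4828).
‖u_2‖ = 3.0513, so q_2 = (0.5651, 0.6668, 0.4859).
r_{13} = q_1·v_3 = 2.0426; r_{23} = q_2·v_3 = -2.1811.
u_3 = v_3 − 2.0426·q_1 + 2.1811·q_2 = (-0.6296, -0.0630, 0.8185).
‖u_3‖ = 1.0346, so q_3 = (-0.6086, -0.0609, 0.7912).

Q = [[-0.5571, 0.5651, -0.6086], [0.7428, 0.6668, -0.0609], [-0.3714, 0.4859, 0.7912]], R = [[5.3852, 1.2999, 2.0426], [0.0000, 3.0513, -2.1811], [0.0000, 0.0000, 1.0346]]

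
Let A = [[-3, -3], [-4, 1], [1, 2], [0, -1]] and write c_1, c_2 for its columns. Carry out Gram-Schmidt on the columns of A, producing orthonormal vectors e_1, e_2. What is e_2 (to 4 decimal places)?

c_1 = (-3, -4, 1, 0); ‖c_1‖ = 5.0990, so e_1 = (-0.5883, -0.7845, 0.1961, 0.0000).
e_1·c_2 = (-0.5883)·(-3) + (-0.7845)·1 + 0.1961·2 + 0.0000·(-1) = 1.3728.
u_2 = c_2 − 1.3728·e_1 = (-2.1923, 2.0769, 1.7308, -1.0000).
‖u_2‖ = 3.6215, so e_2 = (-0.6054, 0.5735, 0.4779, -0.2761).

e_2 = (-0.6054, 0.5735, 0.4779, -0.2761)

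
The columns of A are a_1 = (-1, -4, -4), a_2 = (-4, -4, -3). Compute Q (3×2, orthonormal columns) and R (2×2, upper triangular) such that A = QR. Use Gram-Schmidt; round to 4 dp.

a_1 = (-1, -4, -4); ‖a_1‖ = 5.7446, so e_1 = (-0.1741, -0.6963, -0.6963).
e_1·a_2 = (-0.1741)·(-4) + (-0.6963)·(-4) + (-0.6963)·(-3) = 5.5705.
u_2 = a_2 − 5.5705·e_1 = (-3.0303, -0.1212, 0.8788).
‖u_2‖ = 3.1575, so e_2 = (-0.9597, -0.0384, 0.2783).

Q = [[-0.1741, -0.9597], [-0.6963, -0.0384], [-0.6963, 0.2783]], R = [[5.7446, 5.5705], [0.0000, 3.1575]]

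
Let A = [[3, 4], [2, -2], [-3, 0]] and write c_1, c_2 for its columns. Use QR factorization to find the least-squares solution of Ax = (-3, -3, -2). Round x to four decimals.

q_1 = c_1/‖c_1‖ = (3, 2, -3)/4.6904 = (0.6396, 0.4264, -0.6396).
r_{12} = q_1·c_2 = 1.7056.
u_2 = c_2 − 1.7056·q_1 = (2.9091, -2.7273, 1.0909).
‖u_2‖ = 4.1341, so q_2 = (0.7037, -0.6597, 0.2639).
Qᵀb = (-1.9188, -0.6597).
Back-substitute: x_2 = -0.6597/4.1341 = -0.1596.
x_1 = (-1.9188 − 1.7056·(-0.1596))/4.6904 = -0.3511.

x = (-0.3511, -0.1596)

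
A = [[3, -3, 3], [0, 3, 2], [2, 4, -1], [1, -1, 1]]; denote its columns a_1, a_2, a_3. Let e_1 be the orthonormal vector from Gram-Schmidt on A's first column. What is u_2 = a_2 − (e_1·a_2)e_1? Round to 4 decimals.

u_2 = (-2.5714, 3.0000, 4.2857, -0.8571)

e_1 = a_1/‖a_1‖ = (3, 0, 2, 1)/3.7417 = (0.8018, 0.0000, 0.5345, 0.2673).
r_{12} = e_1·a_2 = -0.5345.
u_2 = a_2 + 0.5345·e_1 = (-2.5714, 3.0000, 4.2857, -0.8571).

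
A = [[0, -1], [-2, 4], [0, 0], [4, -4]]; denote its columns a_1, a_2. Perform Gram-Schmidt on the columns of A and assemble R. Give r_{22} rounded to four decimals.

a_1 = (0, -2, 0, 4); ‖a_1‖ = 4.4721, so q_1 = (0.0000, -0.4472, 0.0000, 0.8944).
q_1·a_2 = 0.0000·(-1) + (-0.4472)·4 + 0.0000·0 + 0.8944·(-4) = -5.3666.
u_2 = a_2 + 5.3666·q_1 = (-1.0000, 1.6000, 0.0000, 0.8000).
r_{22} = ‖u_2‖ = 2.0494.

r_{22} = 2.0494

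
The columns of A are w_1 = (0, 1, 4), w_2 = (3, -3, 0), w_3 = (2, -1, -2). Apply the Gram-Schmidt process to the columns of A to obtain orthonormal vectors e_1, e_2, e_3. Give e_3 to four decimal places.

e_3 = (0.6963, 0.6963, -0.1741)

e_1 = w_1/‖w_1‖ = (0, 1, 4)/4.1231 = (0.0000, 0.2425, 0.9701).
r_{12} = e_1·w_2 = -0.7276.
u_2 = w_2 + 0.7276·e_1 = (3.0000, -2.8235, 0.7059).
‖u_2‖ = 4.1798, so e_2 = (0.7177, -0.6755, 0.1689).
r_{13} = e_1·w_3 = -2.1828; r_{23} = e_2·w_3 = 1.7732.
u_3 = w_3 + 2.1828·e_1 − 1.7732·e_2 = (0.7273, 0.7273, -0.1818).
‖u_3‖ = 1.0445, so e_3 = (0.6963, 0.6963, -0.1741).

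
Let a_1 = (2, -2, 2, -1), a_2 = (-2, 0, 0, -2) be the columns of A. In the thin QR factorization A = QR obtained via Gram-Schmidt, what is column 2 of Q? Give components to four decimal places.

q_1 = a_1/‖a_1‖ = (2, -2, 2, -1)/3.6056 = (0.5547, -0.5547, 0.5547, -0.2774).
r_{12} = q_1·a_2 = -0.5547.
u_2 = a_2 + 0.5547·q_1 = (-1.6923, -0.3077, 0.3077, -2.1538).
‖u_2‖ = 2.7735, so q_2 = (-0.6102, -0.1109, 0.1109, -0.7766).

q_2 = (-0.6102, -0.1109, 0.1109, -0.7766)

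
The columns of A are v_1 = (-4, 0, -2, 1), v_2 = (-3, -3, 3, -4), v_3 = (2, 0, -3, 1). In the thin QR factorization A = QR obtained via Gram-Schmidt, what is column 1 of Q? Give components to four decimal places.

q_1 = (-0.8729, 0.0000, -0.4364, 0.2182)

v_1 = (-4, 0, -2, 1); ‖v_1‖ = 4.5826, so q_1 = (-0.8729, 0.0000, -0.4364, 0.2182).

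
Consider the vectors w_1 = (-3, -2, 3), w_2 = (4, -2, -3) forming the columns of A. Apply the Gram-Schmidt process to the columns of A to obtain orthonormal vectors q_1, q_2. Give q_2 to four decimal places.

w_1 = (-3, -2, 3); ‖w_1‖ = 4.6904, so q_1 = (-0.6396, -0.4264, 0.6396).
q_1·w_2 = (-0.6396)·4 + (-0.4264)·(-2) + 0.6396·(-3) = -3.6244.
u_2 = w_2 + 3.6244·q_1 = (1.6818, -3.5455, -0.6818).
‖u_2‖ = 3.9829, so q_2 = (0.4223, -0.8902, -0.1712).

q_2 = (0.4223, -0.8902, -0.1712)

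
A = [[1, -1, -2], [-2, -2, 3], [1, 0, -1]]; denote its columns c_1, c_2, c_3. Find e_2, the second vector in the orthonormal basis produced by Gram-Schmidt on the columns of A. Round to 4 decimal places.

e_2 = (-0.8018, -0.5345, -0.2673)

e_1 = c_1/‖c_1‖ = (1, -2, 1)/2.4495 = (0.4082, -0.8165, 0.4082).
r_{12} = e_1·c_2 = 1.2247.
u_2 = c_2 − 1.2247·e_1 = (-1.5000, -1.0000, -0.5000).
‖u_2‖ = 1.8708, so e_2 = (-0.8018, -0.5345, -0.2673).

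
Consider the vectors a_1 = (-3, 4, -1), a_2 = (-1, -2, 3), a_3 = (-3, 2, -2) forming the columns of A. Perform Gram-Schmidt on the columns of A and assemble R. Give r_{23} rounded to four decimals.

r_{23} = -0.3397

q_1 = a_1/‖a_1‖ = (-3, 4, -1)/5.0990 = (-0.5883, 0.7845, -0.1961).
r_{12} = q_1·a_2 = -1.5689.
u_2 = a_2 + 1.5689·q_1 = (-1.9231, -0.7692, 2.6923).
‖u_2‖ = 3.3968, so q_2 = (-0.5661, -0.2265, 0.7926).
r_{23} = q_2·a_3 = -0.3397.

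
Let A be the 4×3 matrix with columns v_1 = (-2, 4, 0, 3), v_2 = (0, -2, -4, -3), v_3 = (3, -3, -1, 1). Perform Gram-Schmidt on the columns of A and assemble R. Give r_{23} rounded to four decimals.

v_1 = (-2, 4, 0, 3); ‖v_1‖ = 5.3852, so q_1 = (-0.3714, 0.7428, 0.0000, 0.5571).
q_1·v_2 = (-0.3714)·0 + 0.7428·(-2) + 0.0000·(-4) + 0.5571·(-3) = -3.1568.
u_2 = v_2 + 3.1568·q_1 = (-1.1724, 0.3448, -4.0000, -1.2414).
‖u_2‖ = 4.3629, so q_2 = (-0.2687, 0.0790, -0.9168, -0.2845).
r_{23} = q_2·v_3 = -0.4110.

r_{23} = -0.4110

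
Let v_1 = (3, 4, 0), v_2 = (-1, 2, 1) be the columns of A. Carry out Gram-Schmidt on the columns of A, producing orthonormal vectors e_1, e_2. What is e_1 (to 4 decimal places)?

v_1 = (3, 4, 0); ‖v_1‖ = 5.0000, so e_1 = (0.6000, 0.8000, 0.0000).

e_1 = (0.6000, 0.8000, 0.0000)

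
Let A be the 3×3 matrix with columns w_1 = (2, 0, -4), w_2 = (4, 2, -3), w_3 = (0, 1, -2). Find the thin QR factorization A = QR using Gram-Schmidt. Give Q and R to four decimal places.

Q = [[0.4472, 0.6667, -0.5963], [0.0000, 0.6667, 0.7454], [-0.8944, 0.3333, -0.2981]], R = [[4.4721, 4.4721, 1.7889], [0.0000, 3.0000, 0.0000], [0.0000, 0.0000, 1.3416]]

w_1 = (2, 0, -4); ‖w_1‖ = 4.4721, so q_1 = (0.4472, 0.0000, -0.8944).
q_1·w_2 = 0.4472·4 + 0.0000·2 + (-0.8944)·(-3) = 4.4721.
u_2 = w_2 − 4.4721·q_1 = (2.0000, 2.0000, 1.0000).
‖u_2‖ = 3.0000, so q_2 = (0.6667, 0.6667, 0.3333).
q_1·w_3 = 0.4472·0 + 0.0000·1 + (-0.8944)·(-2) = 1.7889; q_2·w_3 = 0.6667·0 + 0.6667·1 + 0.3333·(-2) = 0.0000.
u_3 = w_3 − 1.7889·q_1 + 0.0000·q_2 = (-0.8000, 1.0000, -0.4000).
‖u_3‖ = 1.3416, so q_3 = (-0.5963, 0.7454, -0.2981).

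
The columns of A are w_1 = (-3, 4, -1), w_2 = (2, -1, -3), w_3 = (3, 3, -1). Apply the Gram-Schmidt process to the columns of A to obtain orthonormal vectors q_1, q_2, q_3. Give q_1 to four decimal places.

q_1 = (-0.5883, 0.7845, -0.1961)

w_1 = (-3, 4, -1); ‖w_1‖ = 5.0990, so q_1 = (-0.5883, 0.7845, -0.1961).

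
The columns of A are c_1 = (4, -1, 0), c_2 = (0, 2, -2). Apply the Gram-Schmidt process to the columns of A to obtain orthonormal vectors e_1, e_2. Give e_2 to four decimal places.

e_2 = (0.1689, 0.6755, -0.7177)

c_1 = (4, -1, 0); ‖c_1‖ = 4.1231, so e_1 = (0.9701, -0.2425, 0.0000).
e_1·c_2 = 0.9701·0 + (-0.2425)·2 + 0.0000·(-2) = -0.4851.
u_2 = c_2 + 0.4851·e_1 = (0.4706, 1.8824, -2.0000).
‖u_2‖ = 2.7865, so e_2 = (0.1689, 0.6755, -0.7177).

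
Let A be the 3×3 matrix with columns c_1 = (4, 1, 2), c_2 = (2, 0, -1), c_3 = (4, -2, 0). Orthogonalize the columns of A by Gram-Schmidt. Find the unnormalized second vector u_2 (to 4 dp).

u_2 = (0.8571, -0.2857, -1.5714)

c_1 = (4, 1, 2); ‖c_1‖ = 4.5826, so e_1 = (0.8729, 0.2182, 0.4364).
e_1·c_2 = 0.8729·2 + 0.2182·0 + 0.4364·(-1) = 1.3093.
u_2 = c_2 − 1.3093·e_1 = (0.8571, -0.2857, -1.5714).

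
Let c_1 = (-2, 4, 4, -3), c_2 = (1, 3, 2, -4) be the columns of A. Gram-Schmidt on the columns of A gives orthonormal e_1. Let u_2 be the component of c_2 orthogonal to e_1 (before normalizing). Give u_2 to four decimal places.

u_2 = (2.3333, 0.3333, -0.6667, -2.0000)

e_1 = c_1/‖c_1‖ = (-2, 4, 4, -3)/6.7082 = (-0.2981, 0.5963, 0.5963, -0.4472).
r_{12} = e_1·c_2 = 4.4721.
u_2 = c_2 − 4.4721·e_1 = (2.3333, 0.3333, -0.6667, -2.0000).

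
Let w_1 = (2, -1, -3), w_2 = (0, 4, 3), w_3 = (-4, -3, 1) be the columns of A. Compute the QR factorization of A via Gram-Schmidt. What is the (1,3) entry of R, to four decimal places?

w_1 = (2, -1, -3); ‖w_1‖ = 3.7417, so q_1 = (0.5345, -0.2673, -0.8018).
r_{13} = q_1·w_3 = -2.1381.

r_{13} = -2.1381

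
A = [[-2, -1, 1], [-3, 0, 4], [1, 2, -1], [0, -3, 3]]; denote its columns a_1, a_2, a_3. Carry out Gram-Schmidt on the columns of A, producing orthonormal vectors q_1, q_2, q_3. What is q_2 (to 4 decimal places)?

q_2 = (-0.1195, 0.2390, 0.4781, -0.8367)

a_1 = (-2, -3, 1, 0); ‖a_1‖ = 3.7417, so q_1 = (-0.5345, -0.8018, 0.2673, 0.0000).
q_1·a_2 = (-0.5345)·(-1) + (-0.8018)·0 + 0.2673·2 + 0.0000·(-3) = 1.0690.
u_2 = a_2 − 1.0690·q_1 = (-0.4286, 0.8571, 1.7143, -3.0000).
‖u_2‖ = 3.5857, so q_2 = (-0.1195, 0.2390, 0.4781, -0.8367).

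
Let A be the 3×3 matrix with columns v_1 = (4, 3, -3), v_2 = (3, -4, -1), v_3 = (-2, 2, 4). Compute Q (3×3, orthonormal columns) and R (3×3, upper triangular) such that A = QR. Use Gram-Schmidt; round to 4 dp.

Q = [[0.6860, 0.5218, 0.5071], [0.5145, -0.8407, 0.1690], [-0.5145, -0.1449, 0.8452]], R = [[5.8310, 0.5145, -2.4010], [0.0000, 5.0730, -3.3047], [0.0000, 0.0000, 2.7045]]

e_1 = v_1/‖v_1‖ = (4, 3, -3)/5.8310 = (0.6860, 0.5145, -0.5145).
r_{12} = e_1·v_2 = 0.5145.
u_2 = v_2 − 0.5145·e_1 = (2.6471, -4.2647, -0.7353).
‖u_2‖ = 5.0730, so e_2 = (0.5218, -0.8407, -0.1449).
r_{13} = e_1·v_3 = -2.4010; r_{23} = e_2·v_3 = -3.3047.
u_3 = v_3 + 2.4010·e_1 + 3.3047·e_2 = (1.3714, 0.4571, 2.2857).
‖u_3‖ = 2.7045, so e_3 = (0.5071, 0.1690, 0.8452).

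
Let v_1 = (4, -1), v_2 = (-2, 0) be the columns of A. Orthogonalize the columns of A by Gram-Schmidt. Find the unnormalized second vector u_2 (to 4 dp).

u_2 = (-0.1176, -0.4706)

v_1 = (4, -1); ‖v_1‖ = 4.1231, so q_1 = (0.9701, -0.2425).
q_1·v_2 = 0.9701·(-2) + (-0.2425)·0 = -1.9403.
u_2 = v_2 + 1.9403·q_1 = (-0.1176, -0.4706).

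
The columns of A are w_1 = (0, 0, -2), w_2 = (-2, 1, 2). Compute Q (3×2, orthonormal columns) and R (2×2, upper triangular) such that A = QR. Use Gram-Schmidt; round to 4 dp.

e_1 = w_1/‖w_1‖ = (0, 0, -2)/2.0000 = (0.0000, 0.0000, -1.0000).
r_{12} = e_1·w_2 = -2.0000.
u_2 = w_2 + 2.0000·e_1 = (-2.0000, 1.0000, 0.0000).
‖u_2‖ = 2.2361, so e_2 = (-0.8944, 0.4472, 0.0000).

Q = [[0.0000, -0.8944], [0.0000, 0.4472], [-1.0000, 0.0000]], R = [[2.0000, -2.0000], [0.0000, 2.2361]]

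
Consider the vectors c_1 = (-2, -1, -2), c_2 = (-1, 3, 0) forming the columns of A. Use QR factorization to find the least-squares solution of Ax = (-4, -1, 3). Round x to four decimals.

x = (0.3483, 0.1348)

c_1 = (-2, -1, -2); ‖c_1‖ = 3.0000, so q_1 = (-0.6667, -0.3333, -0.6667).
q_1·c_2 = (-0.6667)·(-1) + (-0.3333)·3 + (-0.6667)·0 = -0.3333.
u_2 = c_2 + 0.3333·q_1 = (-1.2222, 2.8889, -0.2222).
‖u_2‖ = 3.1447, so q_2 = (-0.3887, 0.9187, -0.0707).
Qᵀb = (1.0000, 0.4240).
Back-substitute: x_2 = 0.4240/3.1447 = 0.1348.
x_1 = (1.0000 + 0.3333·0.1348)/3.0000 = 0.3483.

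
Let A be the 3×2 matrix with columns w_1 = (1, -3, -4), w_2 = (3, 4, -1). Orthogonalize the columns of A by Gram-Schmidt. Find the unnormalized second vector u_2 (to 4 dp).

w_1 = (1, -3, -4); ‖w_1‖ = 5.0990, so e_1 = (0.1961, -0.5883, -0.7845).
e_1·w_2 = 0.1961·3 + (-0.5883)·4 + (-0.7845)·(-1) = -0.9806.
u_2 = w_2 + 0.9806·e_1 = (3.1923, 3.4231, -1.7692).

u_2 = (3.1923, 3.4231, -1.7692)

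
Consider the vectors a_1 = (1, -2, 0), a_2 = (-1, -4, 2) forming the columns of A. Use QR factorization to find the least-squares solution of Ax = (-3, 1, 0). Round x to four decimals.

q_1 = a_1/‖a_1‖ = (1, -2, 0)/2.2361 = (0.4472, -0.8944, 0.0000).
r_{12} = q_1·a_2 = 3.1305.
u_2 = a_2 − 3.1305·q_1 = (-2.4000, -1.2000, 2.0000).
‖u_2‖ = 3.3466, so q_2 = (-0.7171, -0.3586, 0.5976).
Qᵀb = (-2.2361, 1.7928).
Back-substitute: x_2 = 1.7928/3.3466 = 0.5357.
x_1 = (-2.2361 − 3.1305·0.5357)/2.2361 = -1.7500.

x = (-1.7500, 0.5357)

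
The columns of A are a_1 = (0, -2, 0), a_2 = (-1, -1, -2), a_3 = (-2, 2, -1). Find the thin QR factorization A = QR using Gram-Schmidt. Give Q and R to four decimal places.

Q = [[0.0000, -0.4472, -0.8944], [-1.0000, 0.0000, 0.0000], [0.0000, -0.8944, 0.4472]], R = [[2.0000, 1.0000, -2.0000], [0.0000, 2.2361, 1.7889], [0.0000, 0.0000, 1.3416]]

e_1 = a_1/‖a_1‖ = (0, -2, 0)/2.0000 = (0.0000, -1.0000, 0.0000).
r_{12} = e_1·a_2 = 1.0000.
u_2 = a_2 − 1.0000·e_1 = (-1.0000, 0.0000, -2.0000).
‖u_2‖ = 2.2361, so e_2 = (-0.4472, 0.0000, -0.8944).
r_{13} = e_1·a_3 = -2.0000; r_{23} = e_2·a_3 = 1.7889.
u_3 = a_3 + 2.0000·e_1 − 1.7889·e_2 = (-1.2000, 0.0000, 0.6000).
‖u_3‖ = 1.3416, so e_3 = (-0.8944, 0.0000, 0.4472).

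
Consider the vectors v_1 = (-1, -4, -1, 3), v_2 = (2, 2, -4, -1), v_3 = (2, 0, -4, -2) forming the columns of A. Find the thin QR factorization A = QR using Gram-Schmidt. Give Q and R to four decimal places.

Q = [[-0.1925, 0.3553, 0.1432], [-0.7698, 0.1421, -0.6099], [-0.1925, -0.9239, -0.0388], [0.5774, 0.0000, -0.7784]], R = [[5.1962, -1.7321, -0.7698], [0.0000, 4.6904, 4.4061], [0.0000, 0.0000, 1.9983]]

v_1 = (-1, -4, -1, 3); ‖v_1‖ = 5.1962, so q_1 = (-0.1925, -0.7698, -0.1925, 0.5774).
q_1·v_2 = (-0.1925)·2 + (-0.7698)·2 + (-0.1925)·(-4) + 0.5774·(-1) = -1.7321.
u_2 = v_2 + 1.7321·q_1 = (1.6667, 0.6667, -4.3333, 0.0000).
‖u_2‖ = 4.6904, so q_2 = (0.3553, 0.1421, -0.9239, 0.0000).
q_1·v_3 = (-0.1925)·2 + (-0.7698)·0 + (-0.1925)·(-4) + 0.5774·(-2) = -0.7698; q_2·v_3 = 0.3553·2 + 0.1421·0 + (-0.9239)·(-4) + 0.0000·(-2) = 4.4061.
u_3 = v_3 + 0.7698·q_1 − 4.4061·q_2 = (0.2862, -1.2189, -0.0774, -1.5556).
‖u_3‖ = 1.9983, so q_3 = (0.1432, -0.6099, -0.0388, -0.7784).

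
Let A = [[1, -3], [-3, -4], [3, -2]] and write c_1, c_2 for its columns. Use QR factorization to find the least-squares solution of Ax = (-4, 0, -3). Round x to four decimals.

x = (-0.7952, 0.7030)

e_1 = c_1/‖c_1‖ = (1, -3, 3)/4.3589 = (0.2294, -0.6882, 0.6882).
r_{12} = e_1·c_2 = 0.6882.
u_2 = c_2 − 0.6882·e_1 = (-3.1579, -3.5263, -2.4737).
‖u_2‖ = 5.3410, so e_2 = (-0.5913, -0.6602, -0.4631).
Qᵀb = (-2.9824, 3.7545).
Back-substitute: x_2 = 3.7545/5.3410 = 0.7030.
x_1 = (-2.9824 − 0.6882·0.7030)/4.3589 = -0.7952.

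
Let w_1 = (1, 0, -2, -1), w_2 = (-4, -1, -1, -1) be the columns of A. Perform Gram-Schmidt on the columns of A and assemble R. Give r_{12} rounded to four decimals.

r_{12} = -0.4082

w_1 = (1, 0, -2, -1); ‖w_1‖ = 2.4495, so q_1 = (0.4082, 0.0000, -0.8165, -0.4082).
r_{12} = q_1·w_2 = -0.4082.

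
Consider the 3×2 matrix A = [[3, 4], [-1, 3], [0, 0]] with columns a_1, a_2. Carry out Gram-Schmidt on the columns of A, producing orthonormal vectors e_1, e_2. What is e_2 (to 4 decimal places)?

a_1 = (3, -1, 0); ‖a_1‖ = 3.1623, so e_1 = (0.9487, -0.3162, 0.0000).
e_1·a_2 = 0.9487·4 + (-0.3162)·3 + 0.0000·0 = 2.8460.
u_2 = a_2 − 2.8460·e_1 = (1.3000, 3.9000, 0.0000).
‖u_2‖ = 4.1110, so e_2 = (0.3162, 0.9487, 0.0000).

e_2 = (0.3162, 0.9487, 0.0000)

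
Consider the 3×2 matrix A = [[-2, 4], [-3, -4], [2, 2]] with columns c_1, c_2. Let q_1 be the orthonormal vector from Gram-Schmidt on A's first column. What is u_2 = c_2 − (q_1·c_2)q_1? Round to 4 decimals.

c_1 = (-2, -3, 2); ‖c_1‖ = 4.1231, so q_1 = (-0.4851, -0.7276, 0.4851).
q_1·c_2 = (-0.4851)·4 + (-0.7276)·(-4) + 0.4851·2 = 1.9403.
u_2 = c_2 − 1.9403·q_1 = (4.9412, -2.5882, 1.0588).

u_2 = (4.9412, -2.5882, 1.0588)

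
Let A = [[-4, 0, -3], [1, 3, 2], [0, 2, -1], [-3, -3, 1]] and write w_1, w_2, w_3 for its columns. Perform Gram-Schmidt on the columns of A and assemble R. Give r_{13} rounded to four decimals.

r_{13} = 2.1573

q_1 = w_1/‖w_1‖ = (-4, 1, 0, -3)/5.0990 = (-0.7845, 0.1961, 0.0000, -0.5883).
r_{13} = q_1·w_3 = 2.1573.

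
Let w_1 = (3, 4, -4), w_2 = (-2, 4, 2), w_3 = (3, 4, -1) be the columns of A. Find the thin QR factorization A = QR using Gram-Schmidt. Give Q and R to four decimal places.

Q = [[0.4685, -0.4390, 0.7667], [0.6247, 0.7783, 0.0639], [-0.6247, 0.4490, 0.6389]], R = [[6.4031, 0.3123, 4.5290], [0.0000, 4.8890, 1.3470], [0.0000, 0.0000, 1.9166]]

q_1 = w_1/‖w_1‖ = (3, 4, -4)/6.4031 = (0.4685, 0.6247, -0.6247).
r_{12} = q_1·w_2 = 0.3123.
u_2 = w_2 − 0.3123·q_1 = (-2.1463, 3.8049, 2.1951).
‖u_2‖ = 4.8890, so q_2 = (-0.4390, 0.7783, 0.4490).
r_{13} = q_1·w_3 = 4.5290; r_{23} = q_2·w_3 = 1.3470.
u_3 = w_3 − 4.5290·q_1 − 1.3470·q_2 = (1.4694, 0.1224, 1.2245).
‖u_3‖ = 1.9166, so q_3 = (0.7667, 0.0639, 0.6389).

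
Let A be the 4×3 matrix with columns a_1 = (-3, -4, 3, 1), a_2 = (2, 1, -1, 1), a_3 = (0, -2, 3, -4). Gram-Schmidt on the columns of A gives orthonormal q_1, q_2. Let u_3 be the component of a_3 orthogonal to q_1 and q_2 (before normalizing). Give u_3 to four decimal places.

u_3 = (2.6436, -1.0990, 1.9307, -2.2574)

a_1 = (-3, -4, 3, 1); ‖a_1‖ = 5.9161, so q_1 = (-0.5071, -0.6761, 0.5071, 0.1690).
q_1·a_2 = (-0.5071)·2 + (-0.6761)·1 + 0.5071·(-1) + 0.1690·1 = -2.0284.
u_2 = a_2 + 2.0284·q_1 = (0.9714, -0.3714, 0.0286, 1.3429).
‖u_2‖ = 1.6987, so q_2 = (0.5719, -0.2186, 0.0168, 0.7905).
q_1·a_3 = (-0.5071)·0 + (-0.6761)·(-2) + 0.5071·3 + 0.1690·(-4) = 2.1974; q_2·a_3 = 0.5719·0 + (-0.2186)·(-2) + 0.0168·3 + 0.7905·(-4) = -2.6743.
u_3 = a_3 − 2.1974·q_1 + 2.6743·q_2 = (2.6436, -1.0990, 1.9307, -2.2574).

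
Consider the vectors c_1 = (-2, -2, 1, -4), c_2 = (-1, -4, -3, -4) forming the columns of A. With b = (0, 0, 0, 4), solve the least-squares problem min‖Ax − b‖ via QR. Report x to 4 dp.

c_1 = (-2, -2, 1, -4); ‖c_1‖ = 5.0000, so q_1 = (-0.4000, -0.4000, 0.2000, -0.8000).
q_1·c_2 = (-0.4000)·(-1) + (-0.4000)·(-4) + 0.2000·(-3) + (-0.8000)·(-4) = 4.6000.
u_2 = c_2 − 4.6000·q_1 = (0.8400, -2.1600, -3.9200, -0.3200).
‖u_2‖ = 4.5651, so q_2 = (0.1840, -0.4732, -0.8587, -0.0701).
Qᵀb = (-3.2000, -0.2804).
Back-substitute: x_2 = -0.2804/4.5651 = -0.0614.
x_1 = (-3.2000 − 4.6000·(-0.0614))/5.0000 = -0.5835.

x = (-0.5835, -0.0614)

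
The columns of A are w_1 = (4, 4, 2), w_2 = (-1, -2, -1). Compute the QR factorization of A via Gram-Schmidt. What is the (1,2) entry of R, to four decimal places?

w_1 = (4, 4, 2); ‖w_1‖ = 6.0000, so e_1 = (0.6667, 0.6667, 0.3333).
r_{12} = e_1·w_2 = -2.3333.

r_{12} = -2.3333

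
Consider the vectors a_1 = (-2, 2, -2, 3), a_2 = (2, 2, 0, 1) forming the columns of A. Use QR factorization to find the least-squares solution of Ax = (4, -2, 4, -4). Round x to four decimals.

a_1 = (-2, 2, -2, 3); ‖a_1‖ = 4.5826, so e_1 = (-0.4364, 0.4364, -0.4364, 0.6547).
e_1·a_2 = (-0.4364)·2 + 0.4364·2 + (-0.4364)·0 + 0.6547·1 = 0.6547.
u_2 = a_2 − 0.6547·e_1 = (2.2857, 1.7143, 0.2857, 0.5714).
‖u_2‖ = 2.9277, so e_2 = (0.7807, 0.5855, 0.0976, 0.1952).
Qᵀb = (-6.9830, 1.5614).
Back-substitute: x_2 = 1.5614/2.9277 = 0.5333.
x_1 = (-6.9830 − 0.6547·0.5333)/4.5826 = -1.6000.

x = (-1.6000, 0.5333)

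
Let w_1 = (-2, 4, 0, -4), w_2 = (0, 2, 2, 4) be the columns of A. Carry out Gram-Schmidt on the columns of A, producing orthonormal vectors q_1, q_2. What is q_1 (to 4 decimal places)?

q_1 = (-0.3333, 0.6667, 0.0000, -0.6667)

w_1 = (-2, 4, 0, -4); ‖w_1‖ = 6.0000, so q_1 = (-0.3333, 0.6667, 0.0000, -0.6667).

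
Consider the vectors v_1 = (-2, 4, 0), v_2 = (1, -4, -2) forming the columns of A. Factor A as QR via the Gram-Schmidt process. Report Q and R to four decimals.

v_1 = (-2, 4, 0); ‖v_1‖ = 4.4721, so q_1 = (-0.4472, 0.8944, 0.0000).
q_1·v_2 = (-0.4472)·1 + 0.8944·(-4) + 0.0000·(-2) = -4.0249.
u_2 = v_2 + 4.0249·q_1 = (-0.8000, -0.4000, -2.0000).
‖u_2‖ = 2.1909, so q_2 = (-0.3651, -0.1826, -0.9129).

Q = [[-0.4472, -0.3651], [0.8944, -0.1826], [0.0000, -0.9129]], R = [[4.4721, -4.0249], [0.0000, 2.1909]]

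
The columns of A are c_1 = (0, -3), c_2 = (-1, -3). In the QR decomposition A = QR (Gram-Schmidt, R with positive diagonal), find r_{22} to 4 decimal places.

c_1 = (0, -3); ‖c_1‖ = 3.0000, so e_1 = (0.0000, -1.0000).
e_1·c_2 = 0.0000·(-1) + (-1.0000)·(-3) = 3.0000.
u_2 = c_2 − 3.0000·e_1 = (-1.0000, 0.0000).
r_{22} = ‖u_2‖ = 1.0000.

r_{22} = 1.0000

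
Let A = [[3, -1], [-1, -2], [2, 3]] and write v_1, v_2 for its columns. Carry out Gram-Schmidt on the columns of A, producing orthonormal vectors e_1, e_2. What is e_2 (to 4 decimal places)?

e_2 = (-0.5927, -0.4701, 0.6540)

e_1 = v_1/‖v_1‖ = (3, -1, 2)/3.7417 = (0.8018, -0.2673, 0.5345).
r_{12} = e_1·v_2 = 1.3363.
u_2 = v_2 − 1.3363·e_1 = (-2.0714, -1.6429, 2.2857).
‖u_2‖ = 3.4949, so e_2 = (-0.5927, -0.4701, 0.6540).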